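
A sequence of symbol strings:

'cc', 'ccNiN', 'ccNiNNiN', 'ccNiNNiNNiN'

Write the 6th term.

The strings grow by a fixed suffix NiN each time.
From ccNiNNiNNiN, 2 further steps: ccNiNNiNNiN → ccNiNNiNNiNNiN → (answer).

ccNiNNiNNiNNiNNiN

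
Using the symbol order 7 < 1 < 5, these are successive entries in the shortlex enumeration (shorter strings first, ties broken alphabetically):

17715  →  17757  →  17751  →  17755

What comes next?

17177

The successor of 17755 increments the rightmost position that isn't already 5 and resets every position after it to 7.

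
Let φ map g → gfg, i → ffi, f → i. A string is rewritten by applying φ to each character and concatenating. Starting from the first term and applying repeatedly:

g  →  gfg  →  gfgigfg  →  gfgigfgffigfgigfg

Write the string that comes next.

gfgigfgffigfgigfgiiffigfgigfgffigfgigfg

Replace each of the 17 characters of gfgigfgffigfgigfg in place — gfg i gfg ffi gfg i gfg i i ffi gfg i gfg ffi gfg i gfg — and concatenate.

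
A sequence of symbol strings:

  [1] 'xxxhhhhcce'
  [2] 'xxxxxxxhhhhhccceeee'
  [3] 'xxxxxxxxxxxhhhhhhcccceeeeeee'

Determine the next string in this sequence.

Term n consists of 4n-1 x's, followed by n+3 h's, followed by n+1 c's, followed by 3n-2 e's (n = 1, 2, …).
Setting n = 4 gives 15, 7, 5, 10 characters in each block.

xxxxxxxxxxxxxxxhhhhhhhccccceeeeeeeeee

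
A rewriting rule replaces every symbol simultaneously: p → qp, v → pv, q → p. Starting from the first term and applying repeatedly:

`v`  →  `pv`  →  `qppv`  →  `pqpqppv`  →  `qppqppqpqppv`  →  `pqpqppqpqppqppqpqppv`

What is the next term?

Rewriting the 20 symbols of pqpqppqpqppqppqpqppv one by one yields qp p qp p qp qp p qp p qp qp p qp qp p qp p qp qp pv; concatenated:

qppqppqpqppqppqpqppqpqppqppqpqppv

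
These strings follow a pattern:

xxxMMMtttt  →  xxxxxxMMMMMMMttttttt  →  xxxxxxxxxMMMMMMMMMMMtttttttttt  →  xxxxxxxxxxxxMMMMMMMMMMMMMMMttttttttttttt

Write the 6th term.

xxxxxxxxxxxxxxxxxxMMMMMMMMMMMMMMMMMMMMMMMttttttttttttttttttt

The n-th term is 3n x's then 4n-1 M's then 3n+1 t's (n = 1, 2, …).
For term 6, n = 6, so the run lengths are 18, 23, 19.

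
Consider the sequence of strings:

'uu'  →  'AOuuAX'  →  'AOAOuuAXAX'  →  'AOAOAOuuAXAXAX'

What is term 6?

Each term wraps the previous one in AO on the left and AX on the right.
From AOAOAOuuAXAXAX, 2 further steps: AOAOAOuuAXAXAX → AOAOAOAOuuAXAXAXAX → (answer).

AOAOAOAOAOuuAXAXAXAXAX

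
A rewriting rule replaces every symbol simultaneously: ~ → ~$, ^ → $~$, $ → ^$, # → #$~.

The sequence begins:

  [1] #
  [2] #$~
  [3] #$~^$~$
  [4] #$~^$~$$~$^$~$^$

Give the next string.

Rewriting the 16 symbols of #$~^$~$$~$^$~$^$ one by one yields #$~ ^$ ~$ $~$ ^$ ~$ ^$ ^$ ~$ ^$ $~$ ^$ ~$ ^$ $~$ ^$; concatenated:

#$~^$~$$~$^$~$^$^$~$^$$~$^$~$^$$~$^$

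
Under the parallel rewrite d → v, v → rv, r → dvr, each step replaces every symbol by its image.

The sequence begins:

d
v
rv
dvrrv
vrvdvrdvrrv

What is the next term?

Expanding vrvdvrdvrrv: v→rv, r→dvr, v→rv, d→v, v→rv, r→dvr, d→v, v→rv, r→dvr, r→dvr, v→rv. Concatenated: rv dvr rv v rv dvr v rv dvr dvr rv.

rvdvrrvvrvdvrvrvdvrdvrrv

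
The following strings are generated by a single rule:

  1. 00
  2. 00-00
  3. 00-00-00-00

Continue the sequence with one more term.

Every step duplicates the string with '-' between the halves.
So the next term is two copies of 00-00-00-00 with '-' between the halves.

00-00-00-00-00-00-00-00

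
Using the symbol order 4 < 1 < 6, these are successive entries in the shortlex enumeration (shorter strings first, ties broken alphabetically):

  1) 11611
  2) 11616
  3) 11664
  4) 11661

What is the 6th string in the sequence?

Continuing the enumeration 2 steps past 11661: 11661 → 11666 → (answer).

16444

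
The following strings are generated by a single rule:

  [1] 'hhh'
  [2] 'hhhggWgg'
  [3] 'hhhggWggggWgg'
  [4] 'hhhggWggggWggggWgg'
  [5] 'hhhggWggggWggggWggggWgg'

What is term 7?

Each term is the previous one with ggWgg appended.
From hhhggWggggWggggWggggWgg, 2 further steps: hhhggWggggWggggWggggWgg → hhhggWggggWggggWggggWggggWgg → (answer).

hhhggWggggWggggWggggWggggWggggWgg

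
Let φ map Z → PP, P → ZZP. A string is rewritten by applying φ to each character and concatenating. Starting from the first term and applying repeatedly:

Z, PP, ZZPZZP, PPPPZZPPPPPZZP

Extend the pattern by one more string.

Rewriting the 14 symbols of PPPPZZPPPPPZZP one by one yields ZZP ZZP ZZP ZZP PP PP ZZP ZZP ZZP ZZP ZZP PP PP ZZP; concatenated:

ZZPZZPZZPZZPPPPPZZPZZPZZPZZPZZPPPPPZZP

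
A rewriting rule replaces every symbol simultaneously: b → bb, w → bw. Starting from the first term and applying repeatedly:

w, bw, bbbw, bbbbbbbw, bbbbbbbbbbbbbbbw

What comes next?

bbbbbbbbbbbbbbbbbbbbbbbbbbbbbbbw

Replace each of the 16 characters of bbbbbbbbbbbbbbbw in place — bb bb bb bb bb bb bb bb bb bb bb bb bb bb bb bw — and concatenate.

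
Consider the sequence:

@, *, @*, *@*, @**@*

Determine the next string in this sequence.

*@*@**@*

Each term (from the third on) is the two preceding terms concatenated in order: term 3 = @·* = @*.
Continuing: *@* · @**@* gives term 6.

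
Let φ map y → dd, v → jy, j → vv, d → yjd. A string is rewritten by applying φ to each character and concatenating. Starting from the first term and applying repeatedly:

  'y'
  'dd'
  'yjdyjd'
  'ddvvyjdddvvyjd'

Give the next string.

Applying the rule to each of the 14 symbols of ddvvyjdddvvyjd gives the pieces yjd yjd jy jy dd vv yjd yjd yjd jy jy dd vv yjd, which concatenate to the answer.

yjdyjdjyjyddvvyjdyjdyjdjyjyddvvyjd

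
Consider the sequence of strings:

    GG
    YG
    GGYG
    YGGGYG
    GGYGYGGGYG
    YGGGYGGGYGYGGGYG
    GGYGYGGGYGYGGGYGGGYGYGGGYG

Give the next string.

From term 3 onward, concatenate the second-to-last term with the last: GG·YG = GGYG, YG·GGYG = YGGGYG, …
Continuing: YGGGYGGGYGYGGGYG · GGYGYGGGYGYGGGYGGGYGYGGGYG gives term 8.

YGGGYGGGYGYGGGYGGGYGYGGGYGYGGGYGGGYGYGGGYG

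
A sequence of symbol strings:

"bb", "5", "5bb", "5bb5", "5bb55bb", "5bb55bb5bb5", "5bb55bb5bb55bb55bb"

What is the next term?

5bb55bb5bb55bb55bb5bb55bb5bb5

Each term (from the third on) is the previous term followed by the one before it: term 3 = 5·bb = 5bb.
So term 8 is 5bb55bb5bb55bb55bb·5bb55bb5bb5.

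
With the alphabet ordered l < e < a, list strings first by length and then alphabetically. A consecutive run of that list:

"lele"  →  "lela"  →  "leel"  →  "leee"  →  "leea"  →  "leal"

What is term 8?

leaa

Advancing 2 positions from leal through leal → leae reaches term 8.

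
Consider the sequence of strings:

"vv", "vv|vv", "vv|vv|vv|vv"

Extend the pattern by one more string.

Each string is two copies of the previous one joined by '|'.
Doubling vv|vv|vv|vv with '|' between the halves:

vv|vv|vv|vv|vv|vv|vv|vv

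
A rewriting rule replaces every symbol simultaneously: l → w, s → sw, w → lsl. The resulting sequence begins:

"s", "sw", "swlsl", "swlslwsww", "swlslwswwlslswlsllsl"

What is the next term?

Applying the rule to each of the 20 symbols of swlslwswwlslswlsllsl gives the pieces sw lsl w sw w lsl sw lsl lsl w sw w sw lsl w sw w w sw w, which concatenate to the answer.

swlslwswwlslswlsllslwswwswlslwswwwsww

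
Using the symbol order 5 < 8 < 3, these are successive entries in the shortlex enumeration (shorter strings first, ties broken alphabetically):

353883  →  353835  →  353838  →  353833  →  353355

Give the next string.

353358

The successor of 353355 increments the rightmost position that isn't already 3 and resets every position after it to 5.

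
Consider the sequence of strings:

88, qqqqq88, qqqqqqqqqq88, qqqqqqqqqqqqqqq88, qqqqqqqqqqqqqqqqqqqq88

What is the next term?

The strings grow by a fixed prefix qqqqq each time.
Applying this once more to qqqqqqqqqqqqqqqqqqqq88:

qqqqqqqqqqqqqqqqqqqqqqqqq88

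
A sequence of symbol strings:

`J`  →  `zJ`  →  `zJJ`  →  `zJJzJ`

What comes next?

zJJzJzJJ

This is a Fibonacci-style word recurrence s(k) = s(k−1)·s(k−2): e.g. zJ·J = zJJ.
So term 5 is zJJzJ·zJJ.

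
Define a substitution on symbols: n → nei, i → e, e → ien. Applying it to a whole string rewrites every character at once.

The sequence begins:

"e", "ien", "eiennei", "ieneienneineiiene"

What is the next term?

Applying the rule to each of the 17 symbols of ieneienneineiiene gives the pieces e ien nei ien e ien nei nei ien e nei ien e e ien nei ien, which concatenate to the answer.

eienneiieneienneineiieneneiieneeienneiien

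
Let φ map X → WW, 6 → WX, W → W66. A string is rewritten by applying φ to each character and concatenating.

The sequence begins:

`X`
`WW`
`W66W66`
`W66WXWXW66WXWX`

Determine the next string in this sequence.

Rewriting the 14 symbols of W66WXWXW66WXWX one by one yields W66 WX WX W66 WW W66 WW W66 WX WX W66 WW W66 WW; concatenated:

W66WXWXW66WWW66WWW66WXWXW66WWW66WW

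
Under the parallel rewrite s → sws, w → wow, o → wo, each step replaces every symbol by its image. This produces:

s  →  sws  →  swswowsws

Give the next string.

swswowswswowwowowswswowsws

Rewriting each symbol of swswowsws: s→sws, w→wow, s→sws, w→wow, o→wo, w→wow, s→sws, w→wow, s→sws, which concatenates to sws wow sws wow wo wow sws wow sws.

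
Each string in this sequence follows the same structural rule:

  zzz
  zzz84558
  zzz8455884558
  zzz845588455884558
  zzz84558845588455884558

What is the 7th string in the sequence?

Each term is the previous one with 84558 appended.
From zzz84558845588455884558, 2 further steps: zzz84558845588455884558 → zzz8455884558845588455884558 → (answer).

zzz845588455884558845588455884558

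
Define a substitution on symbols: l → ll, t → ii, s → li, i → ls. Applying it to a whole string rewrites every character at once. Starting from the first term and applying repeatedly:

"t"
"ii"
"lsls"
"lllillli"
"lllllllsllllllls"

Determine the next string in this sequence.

φ(lllllllsllllllls) expands symbol-by-symbol to ll ll ll ll ll ll ll li ll ll ll ll ll ll ll li; joining the 16 pieces gives the next term.

lllllllllllllllillllllllllllllli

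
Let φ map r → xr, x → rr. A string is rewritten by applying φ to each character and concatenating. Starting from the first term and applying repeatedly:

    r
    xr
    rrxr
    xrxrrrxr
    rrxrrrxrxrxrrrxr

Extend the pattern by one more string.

Applying the rule to each of the 16 symbols of rrxrrrxrxrxrrrxr gives the pieces xr xr rr xr xr xr rr xr rr xr rr xr xr xr rr xr, which concatenate to the answer.

xrxrrrxrxrxrrrxrrrxrrrxrxrxrrrxr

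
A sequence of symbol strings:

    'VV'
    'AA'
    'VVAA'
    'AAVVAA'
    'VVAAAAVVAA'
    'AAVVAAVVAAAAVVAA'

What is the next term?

From term 3 onward, concatenate the second-to-last term with the last: VV·AA = VVAA, AA·VVAA = AAVVAA, …
So term 7 is VVAAAAVVAA·AAVVAAVVAAAAVVAA.

VVAAAAVVAAAAVVAAVVAAAAVVAA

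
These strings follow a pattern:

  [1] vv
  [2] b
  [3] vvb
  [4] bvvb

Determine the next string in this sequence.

Each term (from the third on) is the two preceding terms concatenated in order: term 3 = vv·b = vvb.
The next term joins vvb and bvvb.

vvbbvvb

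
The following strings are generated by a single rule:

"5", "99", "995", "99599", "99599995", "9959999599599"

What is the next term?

Each term (from the third on) is the previous term followed by the one before it: term 3 = 99·5 = 995.
So term 7 is 9959999599599·99599995.

995999959959999599995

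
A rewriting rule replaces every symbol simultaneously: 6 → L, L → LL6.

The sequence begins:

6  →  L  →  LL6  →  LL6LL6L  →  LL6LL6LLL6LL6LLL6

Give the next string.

LL6LL6LLL6LL6LLL6LL6LL6LLL6LL6LLL6LL6LL6L

Applying the rule to each of the 17 symbols of LL6LL6LLL6LL6LLL6 gives the pieces LL6 LL6 L LL6 LL6 L LL6 LL6 LL6 L LL6 LL6 L LL6 LL6 LL6 L, which concatenate to the answer.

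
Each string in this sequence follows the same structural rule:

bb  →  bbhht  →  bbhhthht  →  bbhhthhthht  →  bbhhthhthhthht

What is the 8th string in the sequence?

Each term is the previous one with hht appended.
From bbhhthhthhthht, 3 further steps: bbhhthhthhthht → bbhhthhthhthhthht → bbhhthhthhthhthhthht → (answer).

bbhhthhthhthhthhthhthht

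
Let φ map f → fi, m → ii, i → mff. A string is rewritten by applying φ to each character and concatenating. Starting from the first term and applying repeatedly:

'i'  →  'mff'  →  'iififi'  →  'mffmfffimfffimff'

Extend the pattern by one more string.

Applying the rule to each of the 16 symbols of mffmfffimfffimff gives the pieces ii fi fi ii fi fi fi mff ii fi fi fi mff ii fi fi, which concatenate to the answer.

iififiiifififimffiifififimffiififi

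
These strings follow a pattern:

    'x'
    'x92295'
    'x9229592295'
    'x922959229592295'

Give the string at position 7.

x922959229592295922959229592295

Every step adds 92295 to the end: s(k+1) = s(k)·92295.
From x922959229592295, 3 further steps: x922959229592295 → x92295922959229592295 → x9229592295922959229592295 → (answer).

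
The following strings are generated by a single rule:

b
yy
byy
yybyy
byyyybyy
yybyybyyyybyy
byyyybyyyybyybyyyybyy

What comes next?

This is a Fibonacci-style word recurrence s(k) = s(k−2)·s(k−1): e.g. b·yy = byy.
Continuing: yybyybyyyybyy · byyyybyyyybyybyyyybyy gives term 8.

yybyybyyyybyybyyyybyyyybyybyyyybyy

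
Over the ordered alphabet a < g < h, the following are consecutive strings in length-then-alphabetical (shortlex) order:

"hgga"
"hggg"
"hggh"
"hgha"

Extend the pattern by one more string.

hghg

The successor of hgha increments the rightmost position that isn't already h and resets every position after it to a.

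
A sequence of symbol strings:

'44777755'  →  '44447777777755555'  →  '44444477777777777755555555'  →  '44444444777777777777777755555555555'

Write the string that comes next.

Each string has the form 4^{2n} 7^{4n} 5^{3n-1} (n = 1, 2, …).
At n = 5 the blocks have lengths 10, 20, 14.

44444444447777777777777777777755555555555555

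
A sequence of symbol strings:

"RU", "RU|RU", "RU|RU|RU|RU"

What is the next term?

Each string is two copies of the previous one joined by '|'.
One more doubling of RU|RU|RU|RU gives the answer.

RU|RU|RU|RU|RU|RU|RU|RU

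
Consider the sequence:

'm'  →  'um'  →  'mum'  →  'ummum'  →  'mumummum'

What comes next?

This is a Fibonacci-style word recurrence s(k) = s(k−2)·s(k−1): e.g. m·um = mum.
The next term joins ummum and mumummum.

ummummumummum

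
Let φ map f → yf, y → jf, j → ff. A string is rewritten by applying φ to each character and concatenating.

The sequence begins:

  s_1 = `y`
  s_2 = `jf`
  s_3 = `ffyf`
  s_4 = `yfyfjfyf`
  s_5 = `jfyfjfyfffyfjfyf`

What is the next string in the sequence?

Rewriting the 16 symbols of jfyfjfyfffyfjfyf one by one yields ff yf jf yf ff yf jf yf yf yf jf yf ff yf jf yf; concatenated:

ffyfjfyfffyfjfyfyfyfjfyfffyfjfyf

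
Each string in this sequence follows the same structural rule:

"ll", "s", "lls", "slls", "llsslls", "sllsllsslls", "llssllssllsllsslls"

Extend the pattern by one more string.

This is a Fibonacci-style word recurrence s(k) = s(k−2)·s(k−1): e.g. ll·s = lls.
The next term joins sllsllsslls and llssllssllsllsslls.

sllsllssllsllssllssllsllsslls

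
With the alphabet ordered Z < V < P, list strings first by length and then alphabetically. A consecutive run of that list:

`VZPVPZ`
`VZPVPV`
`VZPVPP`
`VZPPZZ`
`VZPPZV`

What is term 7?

VZPPVZ

Continuing the enumeration 2 steps past VZPPZV: VZPPZV → VZPPZP → (answer).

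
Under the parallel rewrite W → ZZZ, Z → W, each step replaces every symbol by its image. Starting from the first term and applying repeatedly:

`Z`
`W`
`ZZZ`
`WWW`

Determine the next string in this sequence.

ZZZZZZZZZ

Expanding WWW: W→ZZZ, W→ZZZ, W→ZZZ. Concatenated: ZZZ ZZZ ZZZ.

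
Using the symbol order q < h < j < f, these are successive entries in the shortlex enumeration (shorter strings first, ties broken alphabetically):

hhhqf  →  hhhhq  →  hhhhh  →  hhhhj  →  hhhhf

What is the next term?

hhhjq

Treat hhhhf as a base-4 numeral over the given alphabet and add one, carrying through any trailing f's.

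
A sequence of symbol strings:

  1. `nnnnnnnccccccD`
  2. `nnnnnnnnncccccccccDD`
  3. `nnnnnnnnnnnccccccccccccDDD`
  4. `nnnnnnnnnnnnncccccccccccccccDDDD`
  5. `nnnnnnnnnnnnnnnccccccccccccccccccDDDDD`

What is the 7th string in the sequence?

nnnnnnnnnnnnnnnnnnnccccccccccccccccccccccccDDDDDDD

The n-th term is 2n+3 n's then 3n c's then n-1 D's, where the shown terms are n = 2, 3, 4, 5, 6.
Setting n = 8 gives 19, 24, 7 characters in each block.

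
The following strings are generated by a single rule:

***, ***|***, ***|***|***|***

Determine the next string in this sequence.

Every step duplicates the string with '|' between the halves.
Doubling ***|***|***|*** with '|' between the halves:

***|***|***|***|***|***|***|***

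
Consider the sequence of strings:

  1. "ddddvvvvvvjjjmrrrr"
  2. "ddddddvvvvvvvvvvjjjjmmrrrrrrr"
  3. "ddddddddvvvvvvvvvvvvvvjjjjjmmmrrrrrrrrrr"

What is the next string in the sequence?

The n-th term is 2n+2 d's then 4n+2 v's then n+2 j's then n m's then 3n+1 r's (n = 1, 2, …).
At n = 4 the blocks have lengths 10, 18, 6, 4, 13.

ddddddddddvvvvvvvvvvvvvvvvvvjjjjjjmmmmrrrrrrrrrrrrr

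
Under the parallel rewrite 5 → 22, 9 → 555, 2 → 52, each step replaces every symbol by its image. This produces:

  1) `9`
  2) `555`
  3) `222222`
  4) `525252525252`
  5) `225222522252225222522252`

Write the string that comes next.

Rewriting the 24 symbols of 225222522252225222522252 one by one yields 52 52 22 52 52 52 22 52 52 52 22 52 52 52 22 52 52 52 22 52 52 52 22 52; concatenated:

525222525252225252522252525222525252225252522252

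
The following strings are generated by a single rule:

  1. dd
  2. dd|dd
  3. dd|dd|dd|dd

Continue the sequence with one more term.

s(k+1) = s(k)·|·s(k) — each term doubles the last with '|' between the halves.
Doubling dd|dd|dd|dd with '|' between the halves:

dd|dd|dd|dd|dd|dd|dd|dd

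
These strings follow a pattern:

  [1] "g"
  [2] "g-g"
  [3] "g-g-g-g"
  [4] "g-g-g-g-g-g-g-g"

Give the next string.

g-g-g-g-g-g-g-g-g-g-g-g-g-g-g-g

Every step duplicates the string with '-' between the halves.
One more doubling of g-g-g-g-g-g-g-g gives the answer.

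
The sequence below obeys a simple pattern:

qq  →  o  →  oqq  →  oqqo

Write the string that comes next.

oqqooqq

Each term (from the third on) is the previous term followed by the one before it: term 3 = o·qq = oqq.
The next term joins oqqo and oqq.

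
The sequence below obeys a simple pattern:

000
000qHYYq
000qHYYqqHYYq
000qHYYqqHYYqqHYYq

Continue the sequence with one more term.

Every step adds qHYYq to the end: s(k+1) = s(k)·qHYYq.
Applying this once more to 000qHYYqqHYYqqHYYq:

000qHYYqqHYYqqHYYqqHYYq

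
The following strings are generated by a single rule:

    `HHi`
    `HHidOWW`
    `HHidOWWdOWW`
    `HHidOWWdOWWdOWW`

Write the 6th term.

HHidOWWdOWWdOWWdOWWdOWW

The strings grow by a fixed suffix dOWW each time.
From HHidOWWdOWWdOWW, 2 further steps: HHidOWWdOWWdOWW → HHidOWWdOWWdOWWdOWW → (answer).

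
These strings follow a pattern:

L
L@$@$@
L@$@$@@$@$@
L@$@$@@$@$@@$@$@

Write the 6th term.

L@$@$@@$@$@@$@$@@$@$@@$@$@

Each term is the previous one with @$@$@ appended.
From L@$@$@@$@$@@$@$@, 2 further steps: L@$@$@@$@$@@$@$@ → L@$@$@@$@$@@$@$@@$@$@ → (answer).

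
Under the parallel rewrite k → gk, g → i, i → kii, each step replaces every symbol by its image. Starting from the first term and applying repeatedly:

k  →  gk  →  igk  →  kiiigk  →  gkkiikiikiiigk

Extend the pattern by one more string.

igkgkkiikiigkkiikiigkkiikiikiiigk

Replace each of the 14 characters of gkkiikiikiiigk in place — i gk gk kii kii gk kii kii gk kii kii kii i gk — and concatenate.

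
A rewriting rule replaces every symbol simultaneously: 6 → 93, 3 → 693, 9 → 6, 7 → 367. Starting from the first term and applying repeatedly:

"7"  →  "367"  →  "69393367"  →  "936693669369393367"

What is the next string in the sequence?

66939393669393936693936693669369393367

Applying the rule to each of the 18 symbols of 936693669369393367 gives the pieces 6 693 93 93 6 693 93 93 6 693 93 6 693 6 693 693 93 367, which concatenate to the answer.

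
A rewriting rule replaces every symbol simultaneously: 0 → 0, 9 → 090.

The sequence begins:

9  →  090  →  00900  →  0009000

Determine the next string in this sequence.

Apply φ to 0009000 symbol by symbol: 0→0, 0→0, 0→0, 9→090, 0→0, 0→0, 0→0; joined: 0 0 0 090 0 0 0.

000090000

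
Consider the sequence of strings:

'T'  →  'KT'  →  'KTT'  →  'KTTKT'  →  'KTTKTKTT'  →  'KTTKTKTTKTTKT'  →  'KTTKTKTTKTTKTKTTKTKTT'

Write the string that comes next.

KTTKTKTTKTTKTKTTKTKTTKTTKTKTTKTTKT

This is a Fibonacci-style word recurrence s(k) = s(k−1)·s(k−2): e.g. KT·T = KTT.
So term 8 is KTTKTKTTKTTKTKTTKTKTT·KTTKTKTTKTTKT.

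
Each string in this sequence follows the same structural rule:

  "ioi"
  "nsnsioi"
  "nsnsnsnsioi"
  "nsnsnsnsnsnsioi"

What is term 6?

nsnsnsnsnsnsnsnsnsnsioi

Each term is the previous one with nsns prepended.
From nsnsnsnsnsnsioi, 2 further steps: nsnsnsnsnsnsioi → nsnsnsnsnsnsnsnsioi → (answer).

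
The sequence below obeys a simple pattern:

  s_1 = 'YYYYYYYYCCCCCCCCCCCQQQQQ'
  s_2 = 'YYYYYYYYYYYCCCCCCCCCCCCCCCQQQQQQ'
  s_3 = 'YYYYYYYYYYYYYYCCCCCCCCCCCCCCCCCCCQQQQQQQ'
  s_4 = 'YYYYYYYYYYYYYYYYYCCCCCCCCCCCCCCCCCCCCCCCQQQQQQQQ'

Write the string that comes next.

The n-th term is 3n+2 Y's then 4n+3 C's then n+3 Q's, where the shown terms are n = 2, 3, 4, 5.
Setting n = 6 gives 20, 27, 9 characters in each block.

YYYYYYYYYYYYYYYYYYYYCCCCCCCCCCCCCCCCCCCCCCCCCCCQQQQQQQQQ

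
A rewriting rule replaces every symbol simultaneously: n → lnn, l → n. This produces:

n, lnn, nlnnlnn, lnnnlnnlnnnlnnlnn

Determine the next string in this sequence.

φ(lnnnlnnlnnnlnnlnn) expands symbol-by-symbol to n lnn lnn lnn n lnn lnn n lnn lnn lnn n lnn lnn n lnn lnn; joining the 17 pieces gives the next term.

nlnnlnnlnnnlnnlnnnlnnlnnlnnnlnnlnnnlnnlnn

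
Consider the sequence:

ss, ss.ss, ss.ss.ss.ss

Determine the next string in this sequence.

s(k+1) = s(k)·.·s(k) — each term doubles the last with '.' between the halves.
So the next term is two copies of ss.ss.ss.ss with '.' between the halves.

ss.ss.ss.ss.ss.ss.ss.ss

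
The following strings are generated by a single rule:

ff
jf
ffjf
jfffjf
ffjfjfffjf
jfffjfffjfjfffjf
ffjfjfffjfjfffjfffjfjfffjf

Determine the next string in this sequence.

This is a Fibonacci-style word recurrence s(k) = s(k−2)·s(k−1): e.g. ff·jf = ffjf.
So term 8 is jfffjfffjfjfffjf·ffjfjfffjfjfffjfffjfjfffjf.

jfffjfffjfjfffjfffjfjfffjfjfffjfffjfjfffjf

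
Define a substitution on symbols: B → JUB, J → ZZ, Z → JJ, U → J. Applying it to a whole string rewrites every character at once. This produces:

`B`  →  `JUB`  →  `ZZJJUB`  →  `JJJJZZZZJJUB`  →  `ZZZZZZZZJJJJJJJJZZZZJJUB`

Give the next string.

JJJJJJJJJJJJJJJJZZZZZZZZZZZZZZZZJJJJJJJJZZZZJJUB

φ(ZZZZZZZZJJJJJJJJZZZZJJUB) expands symbol-by-symbol to JJ JJ JJ JJ JJ JJ JJ JJ ZZ ZZ ZZ ZZ ZZ ZZ ZZ ZZ JJ JJ JJ JJ ZZ ZZ J JUB; joining the 24 pieces gives the next term.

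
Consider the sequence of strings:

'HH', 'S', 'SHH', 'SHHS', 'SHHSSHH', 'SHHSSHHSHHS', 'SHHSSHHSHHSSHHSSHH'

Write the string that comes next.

Each term (from the third on) is the previous term followed by the one before it: term 3 = S·HH = SHH.
Continuing: SHHSSHHSHHSSHHSSHH · SHHSSHHSHHS gives term 8.

SHHSSHHSHHSSHHSSHHSHHSSHHSHHS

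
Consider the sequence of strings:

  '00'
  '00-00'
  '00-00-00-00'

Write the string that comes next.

00-00-00-00-00-00-00-00

s(k+1) = s(k)·-·s(k) — each term doubles the last with '-' between the halves.
One more doubling of 00-00-00-00 gives the answer.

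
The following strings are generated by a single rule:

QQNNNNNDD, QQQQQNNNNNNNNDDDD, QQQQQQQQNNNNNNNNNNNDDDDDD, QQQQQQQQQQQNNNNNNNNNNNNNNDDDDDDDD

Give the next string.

QQQQQQQQQQQQQQNNNNNNNNNNNNNNNNNDDDDDDDDDD

Reading off run lengths: Q runs 2, 5, 8, 11; N runs 5, 8, 11, 14; D runs 2, 4, 6, 8 — each is linear in n (n = 1, 2, …).
Setting n = 5 gives 14, 17, 10 characters in each block.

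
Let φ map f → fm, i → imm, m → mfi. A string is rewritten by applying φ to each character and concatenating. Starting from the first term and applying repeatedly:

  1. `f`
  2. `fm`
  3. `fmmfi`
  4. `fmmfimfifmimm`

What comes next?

Rewriting the 13 symbols of fmmfimfifmimm one by one yields fm mfi mfi fm imm mfi fm imm fm mfi imm mfi mfi; concatenated:

fmmfimfifmimmmfifmimmfmmfiimmmfimfi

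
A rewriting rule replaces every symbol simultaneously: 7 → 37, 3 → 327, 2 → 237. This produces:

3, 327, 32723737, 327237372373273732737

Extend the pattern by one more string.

φ(327237372373273732737) expands symbol-by-symbol to 327 237 37 237 327 37 327 37 237 327 37 327 237 37 327 37 327 237 37 327 37; joining the 21 pieces gives the next term.

3272373723732737327372373273732723737327373272373732737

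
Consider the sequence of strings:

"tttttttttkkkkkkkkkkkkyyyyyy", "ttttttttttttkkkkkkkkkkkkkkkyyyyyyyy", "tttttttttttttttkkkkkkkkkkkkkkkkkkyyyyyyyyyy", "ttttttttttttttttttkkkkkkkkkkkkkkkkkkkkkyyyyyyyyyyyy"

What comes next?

tttttttttttttttttttttkkkkkkkkkkkkkkkkkkkkkkkkyyyyyyyyyyyyyy

Term n consists of 3n t's, followed by 3n+3 k's, followed by 2n y's, where the shown terms are n = 3, 4, 5, 6.
At n = 7 the blocks have lengths 21, 24, 14.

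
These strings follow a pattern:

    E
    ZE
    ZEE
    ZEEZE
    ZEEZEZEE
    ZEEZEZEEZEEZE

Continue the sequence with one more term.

ZEEZEZEEZEEZEZEEZEZEE

From term 3 onward, concatenate the last term with the second-to-last: ZE·E = ZEE, ZEE·ZE = ZEEZE, …
Continuing: ZEEZEZEEZEEZE · ZEEZEZEE gives term 7.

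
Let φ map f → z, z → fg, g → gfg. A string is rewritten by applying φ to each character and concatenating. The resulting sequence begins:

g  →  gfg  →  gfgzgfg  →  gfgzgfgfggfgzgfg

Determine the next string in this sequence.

Rewriting the 16 symbols of gfgzgfgfggfgzgfg one by one yields gfg z gfg fg gfg z gfg z gfg gfg z gfg fg gfg z gfg; concatenated:

gfgzgfgfggfgzgfgzgfggfgzgfgfggfgzgfg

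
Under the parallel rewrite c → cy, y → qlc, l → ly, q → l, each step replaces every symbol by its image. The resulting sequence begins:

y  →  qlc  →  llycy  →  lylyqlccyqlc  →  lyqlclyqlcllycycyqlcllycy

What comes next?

Rewriting the 25 symbols of lyqlclyqlcllycycyqlcllycy one by one yields ly qlc l ly cy ly qlc l ly cy ly ly qlc cy qlc cy qlc l ly cy ly ly qlc cy qlc; concatenated:

lyqlcllycylyqlcllycylylyqlccyqlccyqlcllycylylyqlccyqlc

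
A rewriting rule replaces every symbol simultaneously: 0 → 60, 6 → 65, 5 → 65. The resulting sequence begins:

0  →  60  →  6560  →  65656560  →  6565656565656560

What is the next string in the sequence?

Rewriting the 16 symbols of 6565656565656560 one by one yields 65 65 65 65 65 65 65 65 65 65 65 65 65 65 65 60; concatenated:

65656565656565656565656565656560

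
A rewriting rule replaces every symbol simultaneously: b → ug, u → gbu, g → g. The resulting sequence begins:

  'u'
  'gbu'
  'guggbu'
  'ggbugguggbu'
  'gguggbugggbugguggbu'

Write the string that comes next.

Rewriting the 19 symbols of gguggbugggbugguggbu one by one yields g g gbu g g ug gbu g g g ug gbu g g gbu g g ug gbu; concatenated:

gggbugguggbuggguggbugggbugguggbu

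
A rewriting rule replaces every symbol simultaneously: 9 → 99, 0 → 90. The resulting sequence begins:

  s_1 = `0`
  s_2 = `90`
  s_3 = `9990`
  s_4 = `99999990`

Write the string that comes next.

Rewriting each symbol of 99999990: 9→99, 9→99, 9→99, 9→99, 9→99, 9→99, 9→99, 0→90, which concatenates to 99 99 99 99 99 99 99 90.

9999999999999990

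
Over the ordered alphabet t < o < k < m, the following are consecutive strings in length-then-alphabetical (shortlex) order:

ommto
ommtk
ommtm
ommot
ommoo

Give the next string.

Treat ommoo as a base-4 numeral over the given alphabet and add one, carrying through any trailing m's.

ommok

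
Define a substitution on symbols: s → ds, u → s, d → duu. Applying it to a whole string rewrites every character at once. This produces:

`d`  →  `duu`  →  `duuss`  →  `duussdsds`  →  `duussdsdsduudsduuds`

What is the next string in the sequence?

duussdsdsduudsduudsduussduudsduussduuds

Replace each of the 19 characters of duussdsdsduudsduuds in place — duu s s ds ds duu ds duu ds duu s s duu ds duu s s duu ds — and concatenate.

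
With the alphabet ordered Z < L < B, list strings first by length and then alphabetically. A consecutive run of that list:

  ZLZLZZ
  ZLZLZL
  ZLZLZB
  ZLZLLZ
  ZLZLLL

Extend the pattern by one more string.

The successor of ZLZLLL increments the rightmost position that isn't already B and resets every position after it to Z.

ZLZLLB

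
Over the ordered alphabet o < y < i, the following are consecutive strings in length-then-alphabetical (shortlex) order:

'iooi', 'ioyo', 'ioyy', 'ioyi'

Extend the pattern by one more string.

Treat ioyi as a base-3 numeral over the given alphabet and add one, carrying through any trailing i's.

ioio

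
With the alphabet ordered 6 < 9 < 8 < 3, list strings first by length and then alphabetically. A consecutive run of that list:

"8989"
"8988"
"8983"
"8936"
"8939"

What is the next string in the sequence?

Treat 8939 as a base-4 numeral over the given alphabet and add one, carrying through any trailing 3's.

8938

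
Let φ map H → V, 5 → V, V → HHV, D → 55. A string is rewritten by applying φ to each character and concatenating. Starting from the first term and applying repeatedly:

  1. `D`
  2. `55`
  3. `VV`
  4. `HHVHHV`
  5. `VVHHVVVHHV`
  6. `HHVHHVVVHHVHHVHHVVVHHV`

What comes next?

φ(HHVHHVVVHHVHHVHHVVVHHV) expands symbol-by-symbol to V V HHV V V HHV HHV HHV V V HHV V V HHV V V HHV HHV HHV V V HHV; joining the 22 pieces gives the next term.

VVHHVVVHHVHHVHHVVVHHVVVHHVVVHHVHHVHHVVVHHV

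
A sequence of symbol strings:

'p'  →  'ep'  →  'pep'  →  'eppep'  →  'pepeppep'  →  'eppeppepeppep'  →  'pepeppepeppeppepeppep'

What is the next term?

Each term (from the third on) is the two preceding terms concatenated in order: term 3 = p·ep = pep.
Continuing: eppeppepeppep · pepeppepeppeppepeppep gives term 8.

eppeppepeppeppepeppepeppeppepeppep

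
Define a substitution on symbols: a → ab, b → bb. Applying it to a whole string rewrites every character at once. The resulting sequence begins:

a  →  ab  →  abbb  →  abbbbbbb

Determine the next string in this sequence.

abbbbbbbbbbbbbbb

Rewriting each symbol of abbbbbbb: a→ab, b→bb, b→bb, b→bb, b→bb, b→bb, b→bb, b→bb, which concatenates to ab bb bb bb bb bb bb bb.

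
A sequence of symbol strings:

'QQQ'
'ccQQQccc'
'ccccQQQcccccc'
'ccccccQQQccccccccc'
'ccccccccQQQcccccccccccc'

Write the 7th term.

ccccccccccccQQQcccccccccccccccccc

Every step adds cc to the front and ccc to the end of the previous string.
From ccccccccQQQcccccccccccc, 2 further steps: ccccccccQQQcccccccccccc → ccccccccccQQQccccccccccccccc → (answer).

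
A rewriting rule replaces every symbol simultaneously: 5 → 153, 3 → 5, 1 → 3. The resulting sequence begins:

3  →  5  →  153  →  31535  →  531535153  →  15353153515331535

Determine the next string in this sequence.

Rewriting the 17 symbols of 15353153515331535 one by one yields 3 153 5 153 5 3 153 5 153 3 153 5 5 3 153 5 153; concatenated:

3153515353153515331535531535153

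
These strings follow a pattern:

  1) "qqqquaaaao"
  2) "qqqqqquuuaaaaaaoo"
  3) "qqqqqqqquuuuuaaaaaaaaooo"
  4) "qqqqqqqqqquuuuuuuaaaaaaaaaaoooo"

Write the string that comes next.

Reading off run lengths: q runs 4, 6, 8, 10; u runs 1, 3, 5, 7; a runs 4, 6, 8, 10; o runs 1, 2, 3, 4 — each is linear in n (n = 1, 2, …).
At n = 5 the blocks have lengths 12, 9, 12, 5.

qqqqqqqqqqqquuuuuuuuuaaaaaaaaaaaaooooo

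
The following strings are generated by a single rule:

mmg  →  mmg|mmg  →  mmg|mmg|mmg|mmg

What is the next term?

s(k+1) = s(k)·|·s(k) — each term doubles the last with '|' between the halves.
One more doubling of mmg|mmg|mmg|mmg gives the answer.

mmg|mmg|mmg|mmg|mmg|mmg|mmg|mmg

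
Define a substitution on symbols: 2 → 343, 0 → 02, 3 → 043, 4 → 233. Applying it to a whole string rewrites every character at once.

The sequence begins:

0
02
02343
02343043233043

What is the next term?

023430432330430223304334304304302233043

Applying the rule to each of the 14 symbols of 02343043233043 gives the pieces 02 343 043 233 043 02 233 043 343 043 043 02 233 043, which concatenate to the answer.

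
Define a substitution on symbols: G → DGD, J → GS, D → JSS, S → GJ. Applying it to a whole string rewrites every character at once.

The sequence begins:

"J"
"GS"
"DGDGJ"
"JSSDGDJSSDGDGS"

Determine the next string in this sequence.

Applying the rule to each of the 14 symbols of JSSDGDJSSDGDGS gives the pieces GS GJ GJ JSS DGD JSS GS GJ GJ JSS DGD JSS DGD GJ, which concatenate to the answer.

GSGJGJJSSDGDJSSGSGJGJJSSDGDJSSDGDGJ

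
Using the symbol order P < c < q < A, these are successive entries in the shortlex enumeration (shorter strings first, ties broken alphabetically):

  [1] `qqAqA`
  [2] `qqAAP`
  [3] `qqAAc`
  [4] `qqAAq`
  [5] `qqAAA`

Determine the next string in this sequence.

qAPPP

The successor of qqAAA increments the rightmost position that isn't already A and resets every position after it to P.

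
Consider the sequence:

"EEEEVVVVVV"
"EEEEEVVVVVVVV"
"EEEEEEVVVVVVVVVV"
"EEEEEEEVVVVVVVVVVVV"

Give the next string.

EEEEEEEEVVVVVVVVVVVVVV

Reading off run lengths: E runs 4, 5, 6, 7; V runs 6, 8, 10, 12 — each is linear in n, where the shown terms are n = 3, 4, 5, 6.
At n = 7 the blocks have lengths 8, 14.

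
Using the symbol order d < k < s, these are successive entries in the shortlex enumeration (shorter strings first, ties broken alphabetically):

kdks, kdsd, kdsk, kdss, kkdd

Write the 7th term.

kkds

Stepping forward 2 times from kkdd: kkdd → kkdk, then the target.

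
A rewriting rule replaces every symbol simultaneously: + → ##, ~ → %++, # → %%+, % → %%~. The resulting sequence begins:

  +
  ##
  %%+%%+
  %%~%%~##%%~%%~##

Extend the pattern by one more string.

Applying the rule to each of the 16 symbols of %%~%%~##%%~%%~## gives the pieces %%~ %%~ %++ %%~ %%~ %++ %%+ %%+ %%~ %%~ %++ %%~ %%~ %++ %%+ %%+, which concatenate to the answer.

%%~%%~%++%%~%%~%++%%+%%+%%~%%~%++%%~%%~%++%%+%%+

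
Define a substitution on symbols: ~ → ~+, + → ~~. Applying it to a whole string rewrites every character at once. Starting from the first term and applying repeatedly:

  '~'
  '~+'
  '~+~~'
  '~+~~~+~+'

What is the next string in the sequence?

~+~~~+~+~+~~~+~~

Rewriting each symbol of ~+~~~+~+: ~→~+, +→~~, ~→~+, ~→~+, ~→~+, +→~~, ~→~+, +→~~, which concatenates to ~+ ~~ ~+ ~+ ~+ ~~ ~+ ~~.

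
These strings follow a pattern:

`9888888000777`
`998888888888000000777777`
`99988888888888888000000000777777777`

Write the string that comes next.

Reading off run lengths: 9 runs 1, 2, 3; 8 runs 6, 10, 14; 0 runs 3, 6, 9; 7 runs 3, 6, 9 — each is linear in n (n = 1, 2, …).
At n = 4 the blocks have lengths 4, 18, 12, 12.

9999888888888888888888000000000000777777777777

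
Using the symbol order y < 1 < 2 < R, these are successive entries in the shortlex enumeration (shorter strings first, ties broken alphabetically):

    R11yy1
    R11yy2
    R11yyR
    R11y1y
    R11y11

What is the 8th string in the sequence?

R11y2y

Stepping forward 3 times from R11y11: R11y11 → R11y12 → R11y1R, then the target.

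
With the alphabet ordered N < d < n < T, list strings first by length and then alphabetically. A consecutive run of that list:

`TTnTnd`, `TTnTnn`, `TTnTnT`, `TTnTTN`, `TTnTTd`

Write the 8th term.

TTTNNN

Stepping forward 3 times from TTnTTd: TTnTTd → TTnTTn → TTnTTT, then the target.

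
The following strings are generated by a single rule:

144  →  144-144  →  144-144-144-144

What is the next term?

Every step duplicates the string with '-' between the halves.
Doubling 144-144-144-144 with '-' between the halves:

144-144-144-144-144-144-144-144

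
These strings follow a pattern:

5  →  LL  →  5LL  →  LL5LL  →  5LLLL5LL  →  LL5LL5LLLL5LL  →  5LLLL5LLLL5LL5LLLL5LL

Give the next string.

LL5LL5LLLL5LL5LLLL5LLLL5LL5LLLL5LL

This is a Fibonacci-style word recurrence s(k) = s(k−2)·s(k−1): e.g. 5·LL = 5LL.
The next term joins LL5LL5LLLL5LL and 5LLLL5LLLL5LL5LLLL5LL.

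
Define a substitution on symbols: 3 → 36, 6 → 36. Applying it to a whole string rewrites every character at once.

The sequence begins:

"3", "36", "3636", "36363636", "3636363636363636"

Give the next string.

Applying the rule to each of the 16 symbols of 3636363636363636 gives the pieces 36 36 36 36 36 36 36 36 36 36 36 36 36 36 36 36, which concatenate to the answer.

36363636363636363636363636363636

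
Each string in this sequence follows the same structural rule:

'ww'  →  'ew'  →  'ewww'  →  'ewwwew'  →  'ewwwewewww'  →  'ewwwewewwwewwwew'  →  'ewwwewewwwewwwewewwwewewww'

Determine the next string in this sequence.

ewwwewewwwewwwewewwwewewwwewwwewewwwewwwew

Each term (from the third on) is the previous term followed by the one before it: term 3 = ew·ww = ewww.
Continuing: ewwwewewwwewwwewewwwewewww · ewwwewewwwewwwew gives term 8.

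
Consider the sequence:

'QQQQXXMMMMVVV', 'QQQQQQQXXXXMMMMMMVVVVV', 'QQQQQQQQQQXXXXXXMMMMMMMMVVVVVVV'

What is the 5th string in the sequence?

QQQQQQQQQQQQQQQQXXXXXXXXXXMMMMMMMMMMMMVVVVVVVVVVV

Term n consists of 3n+1 Q's, followed by 2n X's, followed by 2n+2 M's, followed by 2n+1 V's (n = 1, 2, …).
At n = 5 the blocks have lengths 16, 10, 12, 11.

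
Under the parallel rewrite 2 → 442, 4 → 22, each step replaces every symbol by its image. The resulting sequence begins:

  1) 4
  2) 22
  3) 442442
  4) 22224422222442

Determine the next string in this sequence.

44244244244222224424424424424422222442

φ(22224422222442) expands symbol-by-symbol to 442 442 442 442 22 22 442 442 442 442 442 22 22 442; joining the 14 pieces gives the next term.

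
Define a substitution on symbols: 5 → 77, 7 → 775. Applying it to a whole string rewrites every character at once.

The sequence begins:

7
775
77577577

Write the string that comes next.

Rewriting each symbol of 77577577: 7→775, 7→775, 5→77, 7→775, 7→775, 5→77, 7→775, 7→775, which concatenates to 775 775 77 775 775 77 775 775.

7757757777577577775775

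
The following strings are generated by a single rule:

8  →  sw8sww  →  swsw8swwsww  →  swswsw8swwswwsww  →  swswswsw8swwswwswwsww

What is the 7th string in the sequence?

swswswswswsw8swwswwswwswwswwsww

s(k+1) = sw·s(k)·sww, so each term gains sw as a prefix and sww as a suffix.
From swswswsw8swwswwswwsww, 2 further steps: swswswsw8swwswwswwsww → swswswswsw8swwswwswwswwsww → (answer).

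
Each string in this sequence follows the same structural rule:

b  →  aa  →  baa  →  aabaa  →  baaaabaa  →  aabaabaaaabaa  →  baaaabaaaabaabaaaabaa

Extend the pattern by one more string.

This is a Fibonacci-style word recurrence s(k) = s(k−2)·s(k−1): e.g. b·aa = baa.
The next term joins aabaabaaaabaa and baaaabaaaabaabaaaabaa.

aabaabaaaabaabaaaabaaaabaabaaaabaa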